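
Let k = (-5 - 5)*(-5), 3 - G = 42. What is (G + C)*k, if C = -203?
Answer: -12100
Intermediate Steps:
G = -39 (G = 3 - 1*42 = 3 - 42 = -39)
k = 50 (k = -10*(-5) = 50)
(G + C)*k = (-39 - 203)*50 = -242*50 = -12100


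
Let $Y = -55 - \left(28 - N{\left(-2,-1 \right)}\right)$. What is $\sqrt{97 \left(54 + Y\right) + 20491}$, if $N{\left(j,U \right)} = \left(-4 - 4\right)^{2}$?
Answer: $3 \sqrt{2654} \approx 154.55$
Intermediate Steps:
$N{\left(j,U \right)} = 64$ ($N{\left(j,U \right)} = \left(-8\right)^{2} = 64$)
$Y = -19$ ($Y = -55 - \left(28 - 64\right) = -55 - -36 = -55 + 36 = -19$)
$\sqrt{97 \left(54 + Y\right) + 20491} = \sqrt{97 \left(54 - 19\right) + 20491} = \sqrt{97 \cdot 35 + 20491} = \sqrt{3395 + 20491} = \sqrt{23886} = 3 \sqrt{2654}$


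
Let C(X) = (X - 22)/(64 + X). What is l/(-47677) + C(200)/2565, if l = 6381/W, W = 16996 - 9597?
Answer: 29235349967/119438199605340 ≈ 0.00024477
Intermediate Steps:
W = 7399
C(X) = (-22 + X)/(64 + X)
l = 6381/7399 ≈ 0.86241
l/(-47677) + C(200)/2565 = (6381/7399)/(-47677) + ((-22 + 200)/(64 + 200))/2565 = (6381/7399)*(-1/47677) + (178/264)*(1/2565) = -6381/352762123 + ((1/264)*178)*(1/2565) = -6381/352762123 + (89/132)*(1/2565) = -6381/352762123 + 89/338580 = 29235349967/119438199605340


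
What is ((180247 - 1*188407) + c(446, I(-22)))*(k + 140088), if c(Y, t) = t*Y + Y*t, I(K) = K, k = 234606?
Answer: -10410498096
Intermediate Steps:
c(Y, t) = 2*Y*t (c(Y, t) = Y*t + Y*t = 2*Y*t)
((180247 - 1*188407) + c(446, I(-22)))*(k + 140088) = ((180247 - 1*188407) + 2*446*(-22))*(234606 + 140088) = ((180247 - 188407) - 19624)*374694 = (-8160 - 19624)*374694 = -27784*374694 = -10410498096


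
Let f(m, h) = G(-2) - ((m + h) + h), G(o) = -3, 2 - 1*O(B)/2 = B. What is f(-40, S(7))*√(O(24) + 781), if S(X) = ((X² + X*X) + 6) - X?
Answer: -157*√737 ≈ -4262.2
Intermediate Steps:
O(B) = 4 - 2*B
S(X) = 6 - X + 2*X² (S(X) = ((X² + X²) + 6) - X = (2*X² + 6) - X = (6 + 2*X²) - X = 6 - X + 2*X²)
f(m, h) = -3 - m - 2*h (f(m, h) = -3 - ((m + h) + h) = -3 - ((h + m) + h) = -3 - (m + 2*h) = -3 + (-m - 2*h) = -3 - m - 2*h)
f(-40, S(7))*√(O(24) + 781) = (-3 - 1*(-40) - 2*(6 - 1*7 + 2*7²))*√((4 - 2*24) + 781) = (-3 + 40 - 2*(6 - 7 + 2*49))*√((4 - 48) + 781) = (-3 + 40 - 2*(6 - 7 + 98))*√(-44 + 781) = (-3 + 40 - 2*97)*√737 = (-3 + 40 - 194)*√737 = -157*√737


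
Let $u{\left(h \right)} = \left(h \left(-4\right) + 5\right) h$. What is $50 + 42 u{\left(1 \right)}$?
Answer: $92$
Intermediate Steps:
$u{\left(h \right)} = h \left(5 - 4 h\right)$ ($u{\left(h \right)} = \left(- 4 h + 5\right) h = \left(5 - 4 h\right) h = h \left(5 - 4 h\right)$)
$50 + 42 u{\left(1 \right)} = 50 + 42 \cdot 1 \left(5 - 4\right) = 50 + 42 \cdot 1 \cdot 1 = 50 + 42 \cdot 1 = 50 + 42 = 92$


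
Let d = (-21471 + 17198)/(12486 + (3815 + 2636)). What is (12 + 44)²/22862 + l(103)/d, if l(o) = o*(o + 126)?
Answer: -729406284875/6977809 ≈ -1.0453e+5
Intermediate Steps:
d = -4273/18937 (d = -4273/(12486 + 6451) = -4273/18937 ≈ -0.22564)
l(o) = o*(126 + o)
(12 + 44)²/22862 + l(103)/d = (12 + 44)²/22862 + (103*(126 + 103))/(-4273/18937) = 56²*(1/22862) + (103*229)*(-18937/4273) = 3136*(1/22862) + 23587*(-18937/4273) = 224/1633 - 446667019/4273 = -729406284875/6977809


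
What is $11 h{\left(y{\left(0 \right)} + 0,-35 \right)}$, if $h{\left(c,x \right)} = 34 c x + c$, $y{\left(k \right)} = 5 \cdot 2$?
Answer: $-130790$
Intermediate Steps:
$y{\left(k \right)} = 10$
$h{\left(c,x \right)} = c + 34 c x$ ($h{\left(c,x \right)} = 34 c x + c = c + 34 c x$)
$11 h{\left(y{\left(0 \right)} + 0,-35 \right)} = 11 \left(10 + 0\right) \left(1 + 34 \left(-35\right)\right) = 11 \cdot 10 \left(1 - 1190\right) = 11 \cdot 10 \left(-1189\right) = 11 \left(-11890\right) = -130790$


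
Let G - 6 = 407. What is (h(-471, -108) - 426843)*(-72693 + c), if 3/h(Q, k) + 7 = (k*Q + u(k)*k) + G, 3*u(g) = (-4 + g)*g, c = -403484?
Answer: 78086074591548933/384182 ≈ 2.0325e+11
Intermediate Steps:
G = 413 (G = 6 + 407 = 413)
u(g) = g*(-4 + g)/3 (u(g) = ((-4 + g)*g)/3 = (g*(-4 + g))/3 = g*(-4 + g)/3)
h(Q, k) = 3/(406 + Q*k + k**2*(-4 + k)/3) (h(Q, k) = 3/(-7 + ((k*Q + (k*(-4 + k)/3)*k) + 413)) = 3/(-7 + ((Q*k + k**2*(-4 + k)/3) + 413)) = 3/(-7 + (413 + Q*k + k**2*(-4 + k)/3)) = 3/(406 + Q*k + k**2*(-4 + k)/3))
(h(-471, -108) - 426843)*(-72693 + c) = (9/(1218 + (-108)**2*(-4 - 108) + 3*(-471)*(-108)) - 426843)*(-72693 - 403484) = (9/(1218 + 11664*(-112) + 152604) - 426843)*(-476177) = (9/(1218 - 1306368 + 152604) - 426843)*(-476177) = (9/(-1152546) - 426843)*(-476177) = (9*(-1/1152546) - 426843)*(-476177) = (-3/384182 - 426843)*(-476177) = -163985397429/384182*(-476177) = 78086074591548933/384182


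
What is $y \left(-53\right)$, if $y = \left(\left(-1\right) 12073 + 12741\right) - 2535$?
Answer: $98951$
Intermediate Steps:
$y = -1867$ ($y = \left(-12073 + 12741\right) - 2535 = 668 - 2535 = -1867$)
$y \left(-53\right) = \left(-1867\right) \left(-53\right) = 98951$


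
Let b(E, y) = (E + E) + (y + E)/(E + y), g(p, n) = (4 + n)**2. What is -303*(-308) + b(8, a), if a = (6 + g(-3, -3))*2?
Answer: 93341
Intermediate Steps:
a = 14 (a = (6 + (4 - 3)**2)*2 = (6 + 1**2)*2 = (6 + 1)*2 = 7*2 = 14)
b(E, y) = 1 + 2*E (b(E, y) = 2*E + (E + y)/(E + y) = 2*E + 1 = 1 + 2*E)
-303*(-308) + b(8, a) = -303*(-308) + (1 + 2*8) = 93324 + (1 + 16) = 93324 + 17 = 93341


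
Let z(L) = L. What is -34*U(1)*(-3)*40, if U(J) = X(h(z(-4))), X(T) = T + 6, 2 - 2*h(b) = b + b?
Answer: 44880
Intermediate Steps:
h(b) = 1 - b (h(b) = 1 - (b + b)/2 = 1 - b)
X(T) = 6 + T
U(J) = 11 (U(J) = 6 + (1 - 1*(-4)) = 6 + (1 + 4) = 6 + 5 = 11)
-34*U(1)*(-3)*40 = -374*(-3)*40 = -34*(-33)*40 = 1122*40 = 44880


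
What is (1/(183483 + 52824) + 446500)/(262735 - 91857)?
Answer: 105511075501/40379667546 ≈ 2.6130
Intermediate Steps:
(1/(183483 + 52824) + 446500)/(262735 - 91857) = (1/236307 + 446500)/170878 = (1/236307 + 446500)*(1/170878) = (105511075501/236307)*(1/170878) = 105511075501/40379667546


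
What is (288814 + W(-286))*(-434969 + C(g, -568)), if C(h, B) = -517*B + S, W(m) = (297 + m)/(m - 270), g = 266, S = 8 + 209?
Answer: -5664319132002/139 ≈ -4.0750e+10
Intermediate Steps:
S = 217
W(m) = (297 + m)/(-270 + m)
C(h, B) = 217 - 517*B (C(h, B) = -517*B + 217 = 217 - 517*B)
(288814 + W(-286))*(-434969 + C(g, -568)) = (288814 + (297 - 286)/(-270 - 286))*(-434969 + (217 - 517*(-568))) = (288814 + 11/(-556))*(-434969 + (217 + 293656)) = (288814 - 1/556*11)*(-434969 + 293873) = (288814 - 11/556)*(-141096) = (160580573/556)*(-141096) = -5664319132002/139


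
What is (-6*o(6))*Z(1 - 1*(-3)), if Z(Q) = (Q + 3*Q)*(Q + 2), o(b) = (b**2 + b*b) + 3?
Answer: -43200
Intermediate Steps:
o(b) = 3 + 2*b**2 (o(b) = (b**2 + b**2) + 3 = 2*b**2 + 3 = 3 + 2*b**2)
Z(Q) = 4*Q*(2 + Q) (Z(Q) = (4*Q)*(2 + Q) = 4*Q*(2 + Q))
(-6*o(6))*Z(1 - 1*(-3)) = (-6*(3 + 2*6**2))*(4*(1 - 1*(-3))*(2 + (1 - 1*(-3)))) = (-6*(3 + 2*36))*(4*(1 + 3)*(2 + (1 + 3))) = (-6*(3 + 72))*(4*4*(2 + 4)) = (-6*75)*(4*4*6) = -450*96 = -43200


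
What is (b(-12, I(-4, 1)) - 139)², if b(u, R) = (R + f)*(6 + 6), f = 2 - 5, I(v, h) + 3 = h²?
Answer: 39601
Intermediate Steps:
I(v, h) = -3 + h²
f = -3 (f = 2 - 1*5 = 2 - 5 = -3)
b(u, R) = -36 + 12*R (b(u, R) = (R - 3)*(6 + 6) = (-3 + R)*12 = -36 + 12*R)
(b(-12, I(-4, 1)) - 139)² = ((-36 + 12*(-3 + 1²)) - 139)² = ((-36 + 12*(-3 + 1)) - 139)² = ((-36 + 12*(-2)) - 139)² = ((-36 - 24) - 139)² = (-60 - 139)² = (-199)² = 39601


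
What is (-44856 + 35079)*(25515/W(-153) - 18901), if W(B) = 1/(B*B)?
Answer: -5839427973318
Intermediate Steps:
W(B) = B⁻² (W(B) = 1/(B²) = B⁻²)
(-44856 + 35079)*(25515/W(-153) - 18901) = (-44856 + 35079)*(25515/((-153)⁻²) - 18901) = -9777*(25515/(1/23409) - 18901) = -9777*(25515*23409 - 18901) = -9777*(597280635 - 18901) = -9777*597261734 = -5839427973318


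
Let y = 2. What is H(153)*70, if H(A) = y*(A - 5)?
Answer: 20720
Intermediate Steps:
H(A) = -10 + 2*A (H(A) = 2*(A - 5) = 2*(-5 + A) = -10 + 2*A)
H(153)*70 = (-10 + 2*153)*70 = (-10 + 306)*70 = 296*70 = 20720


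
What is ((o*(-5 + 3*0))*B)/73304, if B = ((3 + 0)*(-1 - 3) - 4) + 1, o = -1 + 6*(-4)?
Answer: -1875/73304 ≈ -0.025578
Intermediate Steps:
o = -25 (o = -1 - 24 = -25)
B = -15 (B = (3*(-4) - 4) + 1 = (-12 - 4) + 1 = -16 + 1 = -15)
((o*(-5 + 3*0))*B)/73304 = (-25*(-5 + 3*0)*(-15))/73304 = (-25*(-5 + 0)*(-15))*(1/73304) = (-25*(-5)*(-15))*(1/73304) = (125*(-15))*(1/73304) = -1875*1/73304 = -1875/73304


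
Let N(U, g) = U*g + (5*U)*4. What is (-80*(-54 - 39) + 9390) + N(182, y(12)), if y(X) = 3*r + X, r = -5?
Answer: 19924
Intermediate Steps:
y(X) = -15 + X (y(X) = 3*(-5) + X = -15 + X)
N(U, g) = 20*U + U*g (N(U, g) = U*g + 20*U = 20*U + U*g)
(-80*(-54 - 39) + 9390) + N(182, y(12)) = (-80*(-54 - 39) + 9390) + 182*(20 + (-15 + 12)) = (-80*(-93) + 9390) + 182*(20 - 3) = (7440 + 9390) + 182*17 = 16830 + 3094 = 19924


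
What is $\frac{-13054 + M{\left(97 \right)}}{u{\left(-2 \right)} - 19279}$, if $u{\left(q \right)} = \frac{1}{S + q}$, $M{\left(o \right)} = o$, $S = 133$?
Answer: $\frac{1697367}{2525548} \approx 0.67208$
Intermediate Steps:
$u{\left(q \right)} = \frac{1}{133 + q}$
$\frac{-13054 + M{\left(97 \right)}}{u{\left(-2 \right)} - 19279} = \frac{-13054 + 97}{\frac{1}{133 - 2} - 19279} = - \frac{12957}{\frac{1}{131} - 19279} = - \frac{12957}{- \frac{2525548}{131}} = \left(-12957\right) \left(- \frac{131}{2525548}\right) = \frac{1697367}{2525548}$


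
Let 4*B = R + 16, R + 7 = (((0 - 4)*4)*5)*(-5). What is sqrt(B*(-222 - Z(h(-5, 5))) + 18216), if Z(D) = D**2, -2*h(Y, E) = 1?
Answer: I*sqrt(72145)/4 ≈ 67.15*I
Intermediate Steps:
h(Y, E) = -1/2 (h(Y, E) = -1/2*1 = -1/2)
R = 393 (R = -7 + (((0 - 4)*4)*5)*(-5) = -7 + (-4*4*5)*(-5) = -7 - 16*5*(-5) = -7 - 80*(-5) = -7 + 400 = 393)
B = 409/4 (B = (393 + 16)/4 = (1/4)*409 = 409/4 ≈ 102.25)
sqrt(B*(-222 - Z(h(-5, 5))) + 18216) = sqrt(409*(-222 - (-1/2)**2)/4 + 18216) = sqrt(409*(-222 - 1*1/4)/4 + 18216) = sqrt(409*(-222 - 1/4)/4 + 18216) = sqrt((409/4)*(-889/4) + 18216) = sqrt(-363601/16 + 18216) = sqrt(-72145/16) = I*sqrt(72145)/4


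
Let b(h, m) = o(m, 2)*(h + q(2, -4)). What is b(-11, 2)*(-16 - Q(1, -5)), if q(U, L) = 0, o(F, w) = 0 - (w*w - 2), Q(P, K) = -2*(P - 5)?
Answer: -528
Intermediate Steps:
Q(P, K) = 10 - 2*P (Q(P, K) = -2*(-5 + P) = 10 - 2*P)
o(F, w) = 2 - w**2 (o(F, w) = 0 - (w**2 - 2) = 0 - (-2 + w**2) = 0 + (2 - w**2) = 2 - w**2)
b(h, m) = -2*h (b(h, m) = (2 - 1*2**2)*(h + 0) = (2 - 1*4)*h = (2 - 4)*h = -2*h)
b(-11, 2)*(-16 - Q(1, -5)) = (-2*(-11))*(-16 - (10 - 2*1)) = 22*(-16 - (10 - 2)) = 22*(-16 - 1*8) = 22*(-16 - 8) = 22*(-24) = -528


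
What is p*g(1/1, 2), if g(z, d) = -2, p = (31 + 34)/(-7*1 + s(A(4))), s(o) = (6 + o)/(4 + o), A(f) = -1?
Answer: 195/8 ≈ 24.375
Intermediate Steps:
s(o) = (6 + o)/(4 + o)
p = -195/16 (p = (31 + 34)/(-7*1 + (6 - 1)/(4 - 1)) = 65/(-7 + 5/3) = 65/(-16/3) = 65*(-3/16) = -195/16 ≈ -12.188)
p*g(1/1, 2) = -195/16*(-2) = 195/8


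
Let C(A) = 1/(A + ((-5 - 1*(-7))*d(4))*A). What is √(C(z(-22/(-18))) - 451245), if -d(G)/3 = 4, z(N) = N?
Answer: I*√28883743482/253 ≈ 671.75*I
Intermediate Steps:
d(G) = -12 (d(G) = -3*4 = -12)
C(A) = -1/(23*A) (C(A) = 1/(A + ((-5 - 1*(-7))*(-12))*A) = 1/(A + ((-5 + 7)*(-12))*A) = 1/(A + (2*(-12))*A) = 1/(A - 24*A) = 1/(-23*A) = -1/(23*A))
√(C(z(-22/(-18))) - 451245) = √(-1/(23*((-22/(-18)))) - 451245) = √(-1/(23*((-22*(-1/18)))) - 451245) = √(-1/(23*11/9) - 451245) = √(-1/23*9/11 - 451245) = √(-9/253 - 451245) = √(-114164994/253) = I*√28883743482/253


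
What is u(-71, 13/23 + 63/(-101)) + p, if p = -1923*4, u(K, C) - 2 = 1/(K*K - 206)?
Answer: -37181149/4835 ≈ -7690.0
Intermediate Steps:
u(K, C) = 2 + 1/(-206 + K²) (u(K, C) = 2 + 1/(K*K - 206) = 2 + 1/(K² - 206) = 2 + 1/(-206 + K²))
p = -7692
u(-71, 13/23 + 63/(-101)) + p = (-411 + 2*(-71)²)/(-206 + (-71)²) - 7692 = (-411 + 2*5041)/(-206 + 5041) - 7692 = (-411 + 10082)/4835 - 7692 = (1/4835)*9671 - 7692 = 9671/4835 - 7692 = -37181149/4835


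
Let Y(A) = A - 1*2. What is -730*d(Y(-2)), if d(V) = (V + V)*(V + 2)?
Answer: -11680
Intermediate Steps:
Y(A) = -2 + A (Y(A) = A - 2 = -2 + A)
d(V) = 2*V*(2 + V) (d(V) = (2*V)*(2 + V) = 2*V*(2 + V))
-730*d(Y(-2)) = -1460*(-2 - 2)*(2 + (-2 - 2)) = -1460*(-4)*(2 - 4) = -1460*(-4)*(-2) = -730*16 = -11680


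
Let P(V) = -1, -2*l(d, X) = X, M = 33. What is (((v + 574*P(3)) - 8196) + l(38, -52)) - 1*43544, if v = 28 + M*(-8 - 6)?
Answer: -52722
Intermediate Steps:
l(d, X) = -X/2
v = -434 (v = 28 + 33*(-8 - 6) = 28 + 33*(-14) = 28 - 462 = -434)
(((v + 574*P(3)) - 8196) + l(38, -52)) - 1*43544 = (((-434 + 574*(-1)) - 8196) - ½*(-52)) - 1*43544 = (((-434 - 574) - 8196) + 26) - 43544 = ((-1008 - 8196) + 26) - 43544 = (-9204 + 26) - 43544 = -9178 - 43544 = -52722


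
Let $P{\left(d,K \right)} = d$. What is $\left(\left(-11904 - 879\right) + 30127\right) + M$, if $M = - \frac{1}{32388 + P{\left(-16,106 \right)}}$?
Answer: $\frac{561459967}{32372} \approx 17344.0$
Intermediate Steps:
$M = - \frac{1}{32372}$ ($M = - \frac{1}{32388 - 16} = - \frac{1}{32372} \approx -3.0891 \cdot 10^{-5}$)
$\left(\left(-11904 - 879\right) + 30127\right) + M = \left(\left(-11904 - 879\right) + 30127\right) - \frac{1}{32372} = \left(-12783 + 30127\right) - \frac{1}{32372} = 17344 - \frac{1}{32372} = \frac{561459967}{32372}$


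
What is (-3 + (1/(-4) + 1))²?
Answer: 81/16 ≈ 5.0625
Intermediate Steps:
(-3 + (1/(-4) + 1))² = (-3 + (-¼ + 1))² = (-3 + ¾)² = (-9/4)² = 81/16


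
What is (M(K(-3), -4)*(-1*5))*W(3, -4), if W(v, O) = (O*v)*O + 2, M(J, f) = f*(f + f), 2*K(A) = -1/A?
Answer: -8000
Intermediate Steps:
K(A) = -1/(2*A) (K(A) = (-1/A)/2 = -1/(2*A))
M(J, f) = 2*f**2 (M(J, f) = f*(2*f) = 2*f**2)
W(v, O) = 2 + v*O**2 (W(v, O) = v*O**2 + 2 = 2 + v*O**2)
(M(K(-3), -4)*(-1*5))*W(3, -4) = ((2*(-4)**2)*(-1*5))*(2 + 3*(-4)**2) = ((2*16)*(-5))*(2 + 3*16) = (32*(-5))*(2 + 48) = -160*50 = -8000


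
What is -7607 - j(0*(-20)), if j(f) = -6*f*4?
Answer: -7607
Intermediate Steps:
j(f) = -24*f
-7607 - j(0*(-20)) = -7607 - (-24)*0*(-20) = -7607 - (-24)*0 = -7607 - 1*0 = -7607 + 0 = -7607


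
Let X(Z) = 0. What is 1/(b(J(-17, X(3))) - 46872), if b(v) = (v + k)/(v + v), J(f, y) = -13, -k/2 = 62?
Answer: -26/1218535 ≈ -2.1337e-5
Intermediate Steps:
k = -124 (k = -2*62 = -124)
b(v) = (-124 + v)/(2*v) (b(v) = (v - 124)/(v + v) = (-124 + v)/((2*v)) = (-124 + v)*(1/(2*v)) = (-124 + v)/(2*v))
1/(b(J(-17, X(3))) - 46872) = 1/((½)*(-124 - 13)/(-13) - 46872) = 1/((½)*(-1/13)*(-137) - 46872) = 1/(137/26 - 46872) = 1/(-1218535/26) = -26/1218535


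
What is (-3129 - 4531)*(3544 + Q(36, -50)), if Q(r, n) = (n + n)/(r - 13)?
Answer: -623615920/23 ≈ -2.7114e+7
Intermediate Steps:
Q(r, n) = 2*n/(-13 + r) (Q(r, n) = (2*n)/(-13 + r) = 2*n/(-13 + r))
(-3129 - 4531)*(3544 + Q(36, -50)) = (-3129 - 4531)*(3544 + 2*(-50)/(-13 + 36)) = -7660*(3544 + 2*(-50)/23) = -7660*(3544 + 2*(-50)*(1/23)) = -7660*(3544 - 100/23) = -7660*81412/23 = -623615920/23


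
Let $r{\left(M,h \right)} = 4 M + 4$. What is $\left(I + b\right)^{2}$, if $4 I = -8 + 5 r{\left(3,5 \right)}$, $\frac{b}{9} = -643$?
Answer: $33281361$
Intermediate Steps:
$r{\left(M,h \right)} = 4 + 4 M$
$b = -5787$ ($b = 9 \left(-643\right) = -5787$)
$I = 18$ ($I = \frac{-8 + 5 \left(4 + 4 \cdot 3\right)}{4} = \frac{-8 + 5 \left(4 + 12\right)}{4} = \frac{-8 + 5 \cdot 16}{4} = \frac{-8 + 80}{4} = \frac{1}{4} \cdot 72 = 18$)
$\left(I + b\right)^{2} = \left(18 - 5787\right)^{2} = \left(-5769\right)^{2} = 33281361$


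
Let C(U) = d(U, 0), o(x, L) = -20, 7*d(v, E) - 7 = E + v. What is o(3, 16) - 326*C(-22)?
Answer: 4750/7 ≈ 678.57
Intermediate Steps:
d(v, E) = 1 + E/7 + v/7 (d(v, E) = 1 + (E + v)/7 = 1 + (E/7 + v/7) = 1 + E/7 + v/7)
C(U) = 1 + U/7 (C(U) = 1 + (⅐)*0 + U/7 = 1 + 0 + U/7 = 1 + U/7)
o(3, 16) - 326*C(-22) = -20 - 326*(1 + (⅐)*(-22)) = -20 - 326*(1 - 22/7) = -20 - 326*(-15/7) = -20 + 4890/7 = 4750/7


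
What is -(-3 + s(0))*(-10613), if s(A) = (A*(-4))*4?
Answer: -31839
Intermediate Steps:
s(A) = -16*A (s(A) = -4*A*4 = -16*A)
-(-3 + s(0))*(-10613) = -(-3 - 16*0)*(-10613) = -(-3 + 0)*(-10613) = -1*(-3)*(-10613) = 3*(-10613) = -31839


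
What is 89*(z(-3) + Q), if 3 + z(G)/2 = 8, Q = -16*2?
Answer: -1958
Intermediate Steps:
Q = -32
z(G) = 10 (z(G) = -6 + 2*8 = -6 + 16 = 10)
89*(z(-3) + Q) = 89*(10 - 32) = 89*(-22) = -1958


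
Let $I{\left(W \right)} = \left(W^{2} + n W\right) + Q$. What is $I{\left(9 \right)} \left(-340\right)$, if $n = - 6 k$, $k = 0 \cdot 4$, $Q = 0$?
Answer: $-27540$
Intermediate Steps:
$k = 0$
$n = 0$ ($n = \left(-6\right) 0 = 0$)
$I{\left(W \right)} = W^{2}$ ($I{\left(W \right)} = \left(W^{2} + 0 W\right) + 0 = \left(W^{2} + 0\right) + 0 = W^{2} + 0 = W^{2}$)
$I{\left(9 \right)} \left(-340\right) = 9^{2} \left(-340\right) = 81 \left(-340\right) = -27540$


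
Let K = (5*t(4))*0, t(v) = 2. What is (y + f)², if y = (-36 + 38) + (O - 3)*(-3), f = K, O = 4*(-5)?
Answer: 5041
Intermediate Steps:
O = -20
K = 0 (K = (5*2)*0 = 10*0 = 0)
f = 0
y = 71 (y = (-36 + 38) + (-20 - 3)*(-3) = 2 - 23*(-3) = 2 + 69 = 71)
(y + f)² = (71 + 0)² = 71² = 5041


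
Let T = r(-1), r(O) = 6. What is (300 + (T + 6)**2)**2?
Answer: 197136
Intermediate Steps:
T = 6
(300 + (T + 6)**2)**2 = (300 + (6 + 6)**2)**2 = (300 + 12**2)**2 = (300 + 144)**2 = 444**2 = 197136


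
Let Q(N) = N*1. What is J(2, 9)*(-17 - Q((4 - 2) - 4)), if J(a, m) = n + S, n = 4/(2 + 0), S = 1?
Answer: -45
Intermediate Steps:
Q(N) = N
n = 2 (n = 4/2 = 4*(½) = 2)
J(a, m) = 3 (J(a, m) = 2 + 1 = 3)
J(2, 9)*(-17 - Q((4 - 2) - 4)) = 3*(-17 - ((4 - 2) - 4)) = 3*(-17 - (2 - 4)) = 3*(-17 - 1*(-2)) = 3*(-17 + 2) = 3*(-15) = -45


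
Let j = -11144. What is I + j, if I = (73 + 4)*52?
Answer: -7140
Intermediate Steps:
I = 4004 (I = 77*52 = 4004)
I + j = 4004 - 11144 = -7140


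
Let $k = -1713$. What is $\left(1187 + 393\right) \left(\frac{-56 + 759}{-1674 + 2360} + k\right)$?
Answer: $- \frac{927787850}{343} \approx -2.7049 \cdot 10^{6}$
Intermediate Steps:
$\left(1187 + 393\right) \left(\frac{-56 + 759}{-1674 + 2360} + k\right) = \left(1187 + 393\right) \left(\frac{-56 + 759}{-1674 + 2360} - 1713\right) = 1580 \left(\frac{703}{686} - 1713\right) = 1580 \left(- \frac{1174415}{686}\right) = - \frac{927787850}{343}$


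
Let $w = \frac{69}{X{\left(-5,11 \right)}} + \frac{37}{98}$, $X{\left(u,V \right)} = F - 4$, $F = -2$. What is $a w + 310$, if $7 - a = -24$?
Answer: $- \frac{1705}{49} \approx -34.796$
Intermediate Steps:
$X{\left(u,V \right)} = -6$ ($X{\left(u,V \right)} = -2 - 4 = -6$)
$w = - \frac{545}{49}$ ($w = \frac{69}{-6} + \frac{37}{98} = 69 \left(- \frac{1}{6}\right) + 37 \cdot \frac{1}{98} = - \frac{23}{2} + \frac{37}{98} = - \frac{545}{49} \approx -11.122$)
$a = 31$ ($a = 7 - -24 = 7 + 24 = 31$)
$a w + 310 = 31 \left(- \frac{545}{49}\right) + 310 = - \frac{16895}{49} + 310 = - \frac{1705}{49}$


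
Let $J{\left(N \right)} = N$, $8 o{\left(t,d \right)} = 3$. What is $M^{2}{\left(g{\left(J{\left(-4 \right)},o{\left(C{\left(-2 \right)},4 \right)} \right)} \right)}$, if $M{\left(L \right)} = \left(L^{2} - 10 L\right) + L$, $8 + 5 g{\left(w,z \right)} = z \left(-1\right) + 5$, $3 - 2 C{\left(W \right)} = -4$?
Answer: $\frac{109181601}{2560000} \approx 42.649$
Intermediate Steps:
$C{\left(W \right)} = \frac{7}{2}$ ($C{\left(W \right)} = \frac{3}{2} - -2 = \frac{3}{2} + 2 = \frac{7}{2}$)
$o{\left(t,d \right)} = \frac{3}{8}$ ($o{\left(t,d \right)} = \frac{1}{8} \cdot 3 = \frac{3}{8}$)
$g{\left(w,z \right)} = - \frac{3}{5} - \frac{z}{5}$ ($g{\left(w,z \right)} = - \frac{8}{5} + \frac{z \left(-1\right) + 5}{5} = - \frac{8}{5} + \frac{- z + 5}{5} = - \frac{8}{5} + \frac{5 - z}{5} = - \frac{8}{5} - \left(-1 + \frac{z}{5}\right) = - \frac{3}{5} - \frac{z}{5}$)
$M{\left(L \right)} = L^{2} - 9 L$
$M^{2}{\left(g{\left(J{\left(-4 \right)},o{\left(C{\left(-2 \right)},4 \right)} \right)} \right)} = \left(\left(- \frac{3}{5} - \frac{3}{40}\right) \left(-9 - \frac{27}{40}\right)\right)^{2} = \left(- \frac{27 \left(-9 - \frac{27}{40}\right)}{40}\right)^{2} = \left(\left(- \frac{27}{40}\right) \left(- \frac{387}{40}\right)\right)^{2} = \left(\frac{10449}{1600}\right)^{2} = \frac{109181601}{2560000}$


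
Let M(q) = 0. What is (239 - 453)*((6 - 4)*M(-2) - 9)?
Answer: 1926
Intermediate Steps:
(239 - 453)*((6 - 4)*M(-2) - 9) = (239 - 453)*((6 - 4)*0 - 9) = -214*(2*0 - 9) = -214*(0 - 9) = -214*(-9) = 1926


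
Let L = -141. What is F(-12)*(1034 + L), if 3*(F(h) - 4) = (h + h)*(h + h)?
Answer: 175028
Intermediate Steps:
F(h) = 4 + 4*h²/3 (F(h) = 4 + ((h + h)*(h + h))/3 = 4 + ((2*h)*(2*h))/3 = 4 + (4*h²)/3 = 4 + 4*h²/3)
F(-12)*(1034 + L) = (4 + (4/3)*(-12)²)*(1034 - 141) = (4 + (4/3)*144)*893 = (4 + 192)*893 = 196*893 = 175028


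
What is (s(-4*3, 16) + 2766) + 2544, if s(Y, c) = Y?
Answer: 5298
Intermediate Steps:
(s(-4*3, 16) + 2766) + 2544 = (-4*3 + 2766) + 2544 = (-12 + 2766) + 2544 = 2754 + 2544 = 5298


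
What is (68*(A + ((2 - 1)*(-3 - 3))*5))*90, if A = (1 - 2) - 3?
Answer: -208080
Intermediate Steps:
A = -4 (A = -1 - 3 = -4)
(68*(A + ((2 - 1)*(-3 - 3))*5))*90 = (68*(-4 + ((2 - 1)*(-3 - 3))*5))*90 = (68*(-4 + (1*(-6))*5))*90 = (68*(-4 - 6*5))*90 = (68*(-4 - 30))*90 = (68*(-34))*90 = -2312*90 = -208080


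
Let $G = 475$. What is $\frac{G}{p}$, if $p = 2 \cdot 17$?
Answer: $\frac{475}{34} \approx 13.971$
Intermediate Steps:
$p = 34$
$\frac{G}{p} = \frac{475}{34}$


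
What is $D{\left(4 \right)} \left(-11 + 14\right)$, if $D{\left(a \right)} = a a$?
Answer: $48$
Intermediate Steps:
$D{\left(a \right)} = a^{2}$
$D{\left(4 \right)} \left(-11 + 14\right) = 4^{2} \left(-11 + 14\right) = 16 \cdot 3 = 48$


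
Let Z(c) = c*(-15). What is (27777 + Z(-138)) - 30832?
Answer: -985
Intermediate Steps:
Z(c) = -15*c
(27777 + Z(-138)) - 30832 = (27777 - 15*(-138)) - 30832 = (27777 + 2070) - 30832 = 29847 - 30832 = -985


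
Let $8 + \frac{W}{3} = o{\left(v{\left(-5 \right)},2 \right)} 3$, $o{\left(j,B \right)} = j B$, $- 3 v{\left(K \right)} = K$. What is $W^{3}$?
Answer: $216$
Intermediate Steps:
$v{\left(K \right)} = - \frac{K}{3}$
$o{\left(j,B \right)} = B j$
$W = 6$ ($W = -24 + 3 \cdot 2 \left(\left(- \frac{1}{3}\right) \left(-5\right)\right) 3 = -24 + 3 \cdot 2 \cdot \frac{5}{3} \cdot 3 = -24 + 3 \cdot \frac{10}{3} \cdot 3 = -24 + 3 \cdot 10 = -24 + 30 = 6$)
$W^{3} = 6^{3} = 216$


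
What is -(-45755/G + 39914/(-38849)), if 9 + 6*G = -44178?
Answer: -2967178684/572206921 ≈ -5.1855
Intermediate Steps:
G = -14729/2 (G = -3/2 + (⅙)*(-44178) = -3/2 - 7363 = -14729/2 ≈ -7364.5)
-(-45755/G + 39914/(-38849)) = -(-45755/(-14729/2) + 39914/(-38849)) = -(-45755*(-2/14729) + 39914*(-1/38849)) = -(91510/14729 - 39914/38849) = -1*2967178684/572206921 = -2967178684/572206921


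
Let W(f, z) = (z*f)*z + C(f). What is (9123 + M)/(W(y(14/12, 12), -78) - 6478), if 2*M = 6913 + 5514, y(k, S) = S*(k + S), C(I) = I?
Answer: 30673/1909904 ≈ 0.016060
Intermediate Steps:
y(k, S) = S*(S + k)
W(f, z) = f + f*z**2 (W(f, z) = (z*f)*z + f = (f*z)*z + f = f*z**2 + f = f + f*z**2)
M = 12427/2 (M = (6913 + 5514)/2 = (1/2)*12427 = 12427/2 ≈ 6213.5)
(9123 + M)/(W(y(14/12, 12), -78) - 6478) = (9123 + 12427/2)/((12*(12 + 14/12))*(1 + (-78)**2) - 6478) = 30673/(2*((12*(12 + 14*(1/12)))*(1 + 6084) - 6478)) = 30673/(2*((12*(12 + 7/6))*6085 - 6478)) = 30673/(2*((12*(79/6))*6085 - 6478)) = 30673/(2*(158*6085 - 6478)) = 30673/(2*(961430 - 6478)) = (30673/2)/954952 = (30673/2)*(1/954952) = 30673/1909904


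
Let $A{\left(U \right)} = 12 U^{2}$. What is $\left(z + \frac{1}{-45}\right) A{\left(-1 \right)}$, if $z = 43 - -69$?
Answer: $\frac{20156}{15} \approx 1343.7$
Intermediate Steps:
$z = 112$ ($z = 43 + 69 = 112$)
$\left(z + \frac{1}{-45}\right) A{\left(-1 \right)} = \left(112 + \frac{1}{-45}\right) 12 \left(-1\right)^{2} = \left(112 - \frac{1}{45}\right) 12 \cdot 1 = \frac{5039}{45} \cdot 12 = \frac{20156}{15}$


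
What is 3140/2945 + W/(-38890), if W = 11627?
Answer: 17574617/22906210 ≈ 0.76724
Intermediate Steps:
3140/2945 + W/(-38890) = 3140/2945 + 11627/(-38890) = 3140*(1/2945) + 11627*(-1/38890) = 628/589 - 11627/38890 = 17574617/22906210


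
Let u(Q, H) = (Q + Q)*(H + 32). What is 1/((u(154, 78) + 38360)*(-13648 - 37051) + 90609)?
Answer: -1/3662405151 ≈ -2.7304e-10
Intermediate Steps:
u(Q, H) = 2*Q*(32 + H) (u(Q, H) = (2*Q)*(32 + H) = 2*Q*(32 + H))
1/((u(154, 78) + 38360)*(-13648 - 37051) + 90609) = 1/((2*154*(32 + 78) + 38360)*(-13648 - 37051) + 90609) = 1/((2*154*110 + 38360)*(-50699) + 90609) = 1/((33880 + 38360)*(-50699) + 90609) = 1/(72240*(-50699) + 90609) = 1/(-3662495760 + 90609) = 1/(-3662405151) = -1/3662405151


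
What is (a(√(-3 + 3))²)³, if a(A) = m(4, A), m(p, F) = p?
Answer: 4096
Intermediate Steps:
a(A) = 4
(a(√(-3 + 3))²)³ = (4²)³ = 16³ = 4096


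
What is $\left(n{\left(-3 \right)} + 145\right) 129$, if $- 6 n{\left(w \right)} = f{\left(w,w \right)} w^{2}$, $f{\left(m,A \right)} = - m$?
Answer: $\frac{36249}{2} \approx 18125.0$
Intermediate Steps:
$n{\left(w \right)} = \frac{w^{3}}{6}$ ($n{\left(w \right)} = - \frac{- w w^{2}}{6} = - \frac{\left(-1\right) w^{3}}{6} = \frac{w^{3}}{6}$)
$\left(n{\left(-3 \right)} + 145\right) 129 = \left(\frac{\left(-3\right)^{3}}{6} + 145\right) 129 = \left(\frac{1}{6} \left(-27\right) + 145\right) 129 = \left(- \frac{9}{2} + 145\right) 129 = \frac{281}{2} \cdot 129 = \frac{36249}{2}$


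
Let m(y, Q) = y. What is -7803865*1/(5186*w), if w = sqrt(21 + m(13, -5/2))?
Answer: -7803865*sqrt(34)/176324 ≈ -258.07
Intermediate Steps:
w = sqrt(34) (w = sqrt(21 + 13) = sqrt(34) ≈ 5.8309)
-7803865*1/(5186*w) = -7803865*sqrt(34)/176324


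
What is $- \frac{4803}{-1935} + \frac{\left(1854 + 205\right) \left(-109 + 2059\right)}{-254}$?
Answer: $- \frac{1294650298}{81915} \approx -15805.0$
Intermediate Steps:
$- \frac{4803}{-1935} + \frac{\left(1854 + 205\right) \left(-109 + 2059\right)}{-254} = \left(-4803\right) \left(- \frac{1}{1935}\right) + 2059 \cdot 1950 \left(- \frac{1}{254}\right) = \frac{1601}{645} + 4015050 \left(- \frac{1}{254}\right) = \frac{1601}{645} - \frac{2007525}{127} = - \frac{1294650298}{81915}$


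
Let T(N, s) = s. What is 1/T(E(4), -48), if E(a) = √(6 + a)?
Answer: -1/48 ≈ -0.020833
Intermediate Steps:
1/T(E(4), -48) = 1/(-48) = -1/48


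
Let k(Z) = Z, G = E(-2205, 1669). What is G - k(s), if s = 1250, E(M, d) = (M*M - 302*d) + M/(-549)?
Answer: 265761202/61 ≈ 4.3567e+6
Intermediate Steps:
E(M, d) = M² - 302*d - M/549 (E(M, d) = (M² - 302*d) + M*(-1/549) = (M² - 302*d) - M/549 = M² - 302*d - M/549)
G = 265837452/61 (G = (-2205)² - 302*1669 - 1/549*(-2205) = 4862025 - 504038 + 245/61 = 265837452/61 ≈ 4.3580e+6)
G - k(s) = 265837452/61 - 1*1250 = 265837452/61 - 1250 = 265761202/61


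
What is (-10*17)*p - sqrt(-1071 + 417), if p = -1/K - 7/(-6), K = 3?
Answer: -425/3 - I*sqrt(654) ≈ -141.67 - 25.573*I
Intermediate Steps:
p = 5/6 (p = -1/3 - 7/(-6) = -1*1/3 - 7*(-1/6) = -1/3 + 7/6 = 5/6 ≈ 0.83333)
(-10*17)*p - sqrt(-1071 + 417) = -10*17*(5/6) - sqrt(-1071 + 417) = -170*5/6 - sqrt(-654) = -425/3 - I*sqrt(654)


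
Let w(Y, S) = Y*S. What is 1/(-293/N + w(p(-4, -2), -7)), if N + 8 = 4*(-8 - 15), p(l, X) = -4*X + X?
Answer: -100/3907 ≈ -0.025595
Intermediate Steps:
p(l, X) = -3*X
N = -100 (N = -8 + 4*(-8 - 15) = -8 + 4*(-23) = -8 - 92 = -100)
w(Y, S) = S*Y
1/(-293/N + w(p(-4, -2), -7)) = 1/(-293/(-100) - (-21)*(-2)) = 1/(-293*(-1/100) - 7*6) = 1/(293/100 - 42) = 1/(-3907/100) = -100/3907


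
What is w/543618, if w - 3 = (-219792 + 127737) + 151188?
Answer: 9856/90603 ≈ 0.10878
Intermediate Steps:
w = 59136 (w = 3 + ((-219792 + 127737) + 151188) = 3 + (-92055 + 151188) = 3 + 59133 = 59136)
w/543618 = 59136/543618 = 59136*(1/543618) = 9856/90603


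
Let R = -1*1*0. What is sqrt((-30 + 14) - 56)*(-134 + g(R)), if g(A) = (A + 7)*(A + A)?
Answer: -804*I*sqrt(2) ≈ -1137.0*I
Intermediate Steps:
R = 0 (R = -1*0 = 0)
g(A) = 2*A*(7 + A) (g(A) = (7 + A)*(2*A) = 2*A*(7 + A))
sqrt((-30 + 14) - 56)*(-134 + g(R)) = sqrt((-30 + 14) - 56)*(-134 + 2*0*(7 + 0)) = sqrt(-16 - 56)*(-134 + 2*0*7) = sqrt(-72)*(-134 + 0) = (6*I*sqrt(2))*(-134) = -804*I*sqrt(2)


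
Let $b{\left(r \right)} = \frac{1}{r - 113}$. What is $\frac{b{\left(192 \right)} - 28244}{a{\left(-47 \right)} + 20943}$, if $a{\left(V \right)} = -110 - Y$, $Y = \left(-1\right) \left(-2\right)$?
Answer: $- \frac{2231275}{1645649} \approx -1.3559$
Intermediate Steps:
$b{\left(r \right)} = \frac{1}{-113 + r}$
$Y = 2$
$a{\left(V \right)} = -112$ ($a{\left(V \right)} = -110 - 2 = -112$)
$\frac{b{\left(192 \right)} - 28244}{a{\left(-47 \right)} + 20943} = \frac{\frac{1}{-113 + 192} - 28244}{-112 + 20943} = \frac{\frac{1}{79} - 28244}{20831} = \left(\frac{1}{79} - 28244\right) \frac{1}{20831} = \left(- \frac{2231275}{79}\right) \frac{1}{20831} = - \frac{2231275}{1645649}$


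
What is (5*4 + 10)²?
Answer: 900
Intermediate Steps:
(5*4 + 10)² = (20 + 10)² = 30² = 900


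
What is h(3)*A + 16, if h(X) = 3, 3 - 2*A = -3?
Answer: 25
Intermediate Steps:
A = 3 (A = 3/2 - ½*(-3) = 3/2 + 3/2 = 3)
h(3)*A + 16 = 3*3 + 16 = 9 + 16 = 25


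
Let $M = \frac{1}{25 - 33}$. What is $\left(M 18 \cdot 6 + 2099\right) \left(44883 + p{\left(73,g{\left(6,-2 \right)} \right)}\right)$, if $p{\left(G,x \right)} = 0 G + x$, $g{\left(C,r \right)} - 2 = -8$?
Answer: $\frac{187181967}{2} \approx 9.3591 \cdot 10^{7}$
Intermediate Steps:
$M = - \frac{1}{8}$ ($M = \frac{1}{-8} = - \frac{1}{8} \approx -0.125$)
$g{\left(C,r \right)} = -6$ ($g{\left(C,r \right)} = 2 - 8 = -6$)
$p{\left(G,x \right)} = x$ ($p{\left(G,x \right)} = 0 + x = x$)
$\left(M 18 \cdot 6 + 2099\right) \left(44883 + p{\left(73,g{\left(6,-2 \right)} \right)}\right) = \left(\left(- \frac{1}{8}\right) 18 \cdot 6 + 2099\right) \left(44883 - 6\right) = \left(\left(- \frac{9}{4}\right) 6 + 2099\right) 44877 = \left(- \frac{27}{2} + 2099\right) 44877 = \frac{4171}{2} \cdot 44877 = \frac{187181967}{2}$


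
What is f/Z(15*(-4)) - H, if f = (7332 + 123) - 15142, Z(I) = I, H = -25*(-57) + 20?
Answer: -79013/60 ≈ -1316.9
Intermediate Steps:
H = 1445 (H = 1425 + 20 = 1445)
f = -7687 (f = 7455 - 15142 = -7687)
f/Z(15*(-4)) - H = -7687/(15*(-4)) - 1*1445 = -7687/(-60) - 1445 = -7687*(-1/60) - 1445 = 7687/60 - 1445 = -79013/60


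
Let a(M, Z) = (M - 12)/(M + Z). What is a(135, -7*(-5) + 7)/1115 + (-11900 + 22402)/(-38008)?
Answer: -344657871/1250178140 ≈ -0.27569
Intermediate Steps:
a(M, Z) = (-12 + M)/(M + Z)
a(135, -7*(-5) + 7)/1115 + (-11900 + 22402)/(-38008) = ((-12 + 135)/(135 + (-7*(-5) + 7)))/1115 + (-11900 + 22402)/(-38008) = (123/(135 + (35 + 7)))*(1/1115) + 10502*(-1/38008) = (123/(135 + 42))*(1/1115) - 5251/19004 = (123/177)*(1/1115) - 5251/19004 = ((1/177)*123)*(1/1115) - 5251/19004 = (41/59)*(1/1115) - 5251/19004 = 41/65785 - 5251/19004 = -344657871/1250178140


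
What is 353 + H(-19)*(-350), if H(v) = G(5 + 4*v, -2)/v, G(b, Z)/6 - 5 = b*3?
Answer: -430093/19 ≈ -22636.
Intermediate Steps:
G(b, Z) = 30 + 18*b (G(b, Z) = 30 + 6*(b*3) = 30 + 6*(3*b) = 30 + 18*b)
H(v) = (120 + 72*v)/v (H(v) = (30 + 18*(5 + 4*v))/v = (30 + (90 + 72*v))/v = (120 + 72*v)/v)
353 + H(-19)*(-350) = 353 + (72 + 120/(-19))*(-350) = 353 + (72 + 120*(-1/19))*(-350) = 353 + (72 - 120/19)*(-350) = 353 + (1248/19)*(-350) = 353 - 436800/19 = -430093/19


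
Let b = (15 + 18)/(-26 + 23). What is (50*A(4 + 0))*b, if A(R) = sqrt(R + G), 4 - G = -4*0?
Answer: -1100*sqrt(2) ≈ -1555.6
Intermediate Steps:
G = 4 (G = 4 - (-4)*0 = 4 - 1*0 = 4 + 0 = 4)
b = -11 (b = 33/(-3) = 33*(-1/3) = -11)
A(R) = sqrt(4 + R) (A(R) = sqrt(R + 4) = sqrt(4 + R))
(50*A(4 + 0))*b = (50*sqrt(4 + (4 + 0)))*(-11) = (50*sqrt(4 + 4))*(-11) = (50*sqrt(8))*(-11) = (50*(2*sqrt(2)))*(-11) = (100*sqrt(2))*(-11) = -1100*sqrt(2)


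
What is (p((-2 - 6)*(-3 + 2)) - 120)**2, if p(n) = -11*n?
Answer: 43264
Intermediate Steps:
(p((-2 - 6)*(-3 + 2)) - 120)**2 = (-11*(-2 - 6)*(-3 + 2) - 120)**2 = (-(-88)*(-1) - 120)**2 = (-11*8 - 120)**2 = (-88 - 120)**2 = (-208)**2 = 43264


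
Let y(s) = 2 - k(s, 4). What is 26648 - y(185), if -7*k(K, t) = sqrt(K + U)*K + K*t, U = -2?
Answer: 185782/7 - 185*sqrt(183)/7 ≈ 26183.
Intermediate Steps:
k(K, t) = -K*t/7 - K*sqrt(-2 + K)/7 (k(K, t) = -(sqrt(K - 2)*K + K*t)/7 = -(sqrt(-2 + K)*K + K*t)/7 = -(K*sqrt(-2 + K) + K*t)/7 = -(K*t + K*sqrt(-2 + K))/7 = -K*t/7 - K*sqrt(-2 + K)/7)
y(s) = 2 + s*(4 + sqrt(-2 + s))/7 (y(s) = 2 - (-1)*s*(4 + sqrt(-2 + s))/7 = 2 + s*(4 + sqrt(-2 + s))/7)
26648 - y(185) = 26648 - (2 + (1/7)*185*(4 + sqrt(-2 + 185))) = 26648 - (2 + (1/7)*185*(4 + sqrt(183))) = 26648 - (2 + (740/7 + 185*sqrt(183)/7)) = 26648 - (754/7 + 185*sqrt(183)/7) = 26648 + (-754/7 - 185*sqrt(183)/7) = 185782/7 - 185*sqrt(183)/7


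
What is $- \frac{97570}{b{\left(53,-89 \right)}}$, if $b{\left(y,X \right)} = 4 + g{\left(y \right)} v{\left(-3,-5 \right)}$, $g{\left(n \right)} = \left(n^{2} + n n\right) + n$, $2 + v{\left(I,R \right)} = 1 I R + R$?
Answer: $- \frac{48785}{22686} \approx -2.1504$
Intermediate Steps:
$v{\left(I,R \right)} = -2 + R + I R$ ($v{\left(I,R \right)} = -2 + \left(1 I R + R\right) = -2 + \left(I R + R\right) = -2 + \left(R + I R\right) = -2 + R + I R$)
$g{\left(n \right)} = n + 2 n^{2}$ ($g{\left(n \right)} = \left(n^{2} + n^{2}\right) + n = 2 n^{2} + n = n + 2 n^{2}$)
$b{\left(y,X \right)} = 4 + 8 y \left(1 + 2 y\right)$ ($b{\left(y,X \right)} = 4 + y \left(1 + 2 y\right) \left(-2 - 5 - -15\right) = 4 + y \left(1 + 2 y\right) \left(-2 - 5 + 15\right) = 4 + y \left(1 + 2 y\right) 8 = 4 + 8 y \left(1 + 2 y\right)$)
$- \frac{97570}{b{\left(53,-89 \right)}} = - \frac{97570}{4 + 8 \cdot 53 + 16 \cdot 53^{2}} = - \frac{97570}{4 + 424 + 16 \cdot 2809} = - \frac{97570}{4 + 424 + 44944} = - \frac{97570}{45372} = \left(-97570\right) \frac{1}{45372} = - \frac{48785}{22686}$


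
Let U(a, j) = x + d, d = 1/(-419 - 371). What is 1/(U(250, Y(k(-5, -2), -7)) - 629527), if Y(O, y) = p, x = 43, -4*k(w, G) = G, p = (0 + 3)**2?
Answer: -790/497292361 ≈ -1.5886e-6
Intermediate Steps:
p = 9 (p = 3**2 = 9)
d = -1/790 (d = 1/(-790) = -1/790 ≈ -0.0012658)
k(w, G) = -G/4
Y(O, y) = 9
U(a, j) = 33969/790 (U(a, j) = 43 - 1/790 = 33969/790)
1/(U(250, Y(k(-5, -2), -7)) - 629527) = 1/(33969/790 - 629527) = 1/(-497292361/790) = -790/497292361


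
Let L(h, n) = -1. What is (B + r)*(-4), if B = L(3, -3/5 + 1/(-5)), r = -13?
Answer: 56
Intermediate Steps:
B = -1
(B + r)*(-4) = (-1 - 13)*(-4) = -14*(-4) = 56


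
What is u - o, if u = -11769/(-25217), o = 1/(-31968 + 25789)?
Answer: 435604/933029 ≈ 0.46687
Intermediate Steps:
o = -1/6179 (o = 1/(-6179) = -1/6179 ≈ -0.00016184)
u = 11769/25217 (u = -11769*(-1/25217) = 11769/25217 ≈ 0.46671)
u - o = 11769/25217 - 1*(-1/6179) = 11769/25217 + 1/6179 = 435604/933029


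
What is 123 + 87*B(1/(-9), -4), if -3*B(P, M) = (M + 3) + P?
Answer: 1397/9 ≈ 155.22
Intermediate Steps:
B(P, M) = -1 - M/3 - P/3 (B(P, M) = -((M + 3) + P)/3 = -((3 + M) + P)/3 = -(3 + M + P)/3 = -1 - M/3 - P/3)
123 + 87*B(1/(-9), -4) = 123 + 87*(-1 - 1/3*(-4) - 1/3/(-9)) = 123 + 87*(-1 + 4/3 - 1/3*(-1/9)) = 123 + 87*(-1 + 4/3 + 1/27) = 123 + 87*(10/27) = 123 + 290/9 = 1397/9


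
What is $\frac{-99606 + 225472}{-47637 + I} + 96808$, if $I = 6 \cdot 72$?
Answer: $\frac{4569695774}{47205} \approx 96805.0$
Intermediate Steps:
$I = 432$
$\frac{-99606 + 225472}{-47637 + I} + 96808 = \frac{-99606 + 225472}{-47637 + 432} + 96808 = \frac{125866}{-47205} + 96808 = 125866 \left(- \frac{1}{47205}\right) + 96808 = - \frac{125866}{47205} + 96808 = \frac{4569695774}{47205}$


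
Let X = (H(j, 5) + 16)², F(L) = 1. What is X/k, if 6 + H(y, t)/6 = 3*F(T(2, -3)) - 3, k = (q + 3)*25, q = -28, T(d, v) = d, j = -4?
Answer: -16/25 ≈ -0.64000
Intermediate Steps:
k = -625 (k = (-28 + 3)*25 = -25*25 = -625)
H(y, t) = -36 (H(y, t) = -36 + 6*(3*1 - 3) = -36 + 6*(3 - 3) = -36 + 6*0 = -36 + 0 = -36)
X = 400 (X = (-36 + 16)² = (-20)² = 400)
X/k = 400/(-625) = 400*(-1/625) = -16/25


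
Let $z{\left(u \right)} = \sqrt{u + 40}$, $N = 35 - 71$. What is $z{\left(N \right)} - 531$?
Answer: $-529$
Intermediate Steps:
$N = -36$
$z{\left(u \right)} = \sqrt{40 + u}$
$z{\left(N \right)} - 531 = \sqrt{40 - 36} - 531 = \sqrt{4} - 531 = 2 - 531 = -529$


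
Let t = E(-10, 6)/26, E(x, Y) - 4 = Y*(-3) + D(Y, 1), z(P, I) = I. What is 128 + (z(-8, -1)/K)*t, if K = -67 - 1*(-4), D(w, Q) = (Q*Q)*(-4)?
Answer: 11647/91 ≈ 127.99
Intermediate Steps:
D(w, Q) = -4*Q² (D(w, Q) = Q²*(-4) = -4*Q²)
K = -63 (K = -67 + 4 = -63)
E(x, Y) = -3*Y (E(x, Y) = 4 + (Y*(-3) - 4*1²) = 4 + (-3*Y - 4*1) = 4 + (-3*Y - 4) = 4 + (-4 - 3*Y) = -3*Y)
t = -9/13 (t = -3*6/26 = -18*1/26 = -9/13 ≈ -0.69231)
128 + (z(-8, -1)/K)*t = 128 - 1/(-63)*(-9/13) = 128 - 1*(-1/63)*(-9/13) = 128 + (1/63)*(-9/13) = 128 - 1/91 = 11647/91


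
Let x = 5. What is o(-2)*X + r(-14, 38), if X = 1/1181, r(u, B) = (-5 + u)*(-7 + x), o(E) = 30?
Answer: 44908/1181 ≈ 38.025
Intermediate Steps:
r(u, B) = 10 - 2*u (r(u, B) = (-5 + u)*(-7 + 5) = (-5 + u)*(-2) = 10 - 2*u)
X = 1/1181 ≈ 0.00084674
o(-2)*X + r(-14, 38) = 30*(1/1181) + (10 - 2*(-14)) = 30/1181 + (10 + 28) = 30/1181 + 38 = 44908/1181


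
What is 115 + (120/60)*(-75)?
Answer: -35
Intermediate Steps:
115 + (120/60)*(-75) = 115 + (120*(1/60))*(-75) = 115 + 2*(-75) = 115 - 150 = -35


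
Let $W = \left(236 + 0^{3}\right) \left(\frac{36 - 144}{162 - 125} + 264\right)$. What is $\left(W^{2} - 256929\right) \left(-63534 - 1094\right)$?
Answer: $- \frac{335868738058025772}{1369} \approx -2.4534 \cdot 10^{14}$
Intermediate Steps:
$W = \frac{2279760}{37}$ ($W = \left(236 + 0\right) \left(- \frac{108}{37} + 264\right) = 236 \left(\left(-108\right) \frac{1}{37} + 264\right) = 236 \left(- \frac{108}{37} + 264\right) = 236 \cdot \frac{9660}{37} = \frac{2279760}{37} \approx 61615.0$)
$\left(W^{2} - 256929\right) \left(-63534 - 1094\right) = \left(\left(\frac{2279760}{37}\right)^{2} - 256929\right) \left(-63534 - 1094\right) = \left(\frac{5197305657600}{1369} - 256929\right) \left(-64628\right) = \frac{5196953921799}{1369} \left(-64628\right) = - \frac{335868738058025772}{1369}$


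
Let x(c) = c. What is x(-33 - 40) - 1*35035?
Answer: -35108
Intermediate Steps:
x(-33 - 40) - 1*35035 = (-33 - 40) - 1*35035 = -73 - 35035 = -35108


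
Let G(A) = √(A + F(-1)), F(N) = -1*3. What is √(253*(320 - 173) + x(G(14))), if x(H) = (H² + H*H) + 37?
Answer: 5*√1490 ≈ 193.00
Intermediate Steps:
F(N) = -3
G(A) = √(-3 + A) (G(A) = √(A - 3) = √(-3 + A))
x(H) = 37 + 2*H² (x(H) = (H² + H²) + 37 = 2*H² + 37 = 37 + 2*H²)
√(253*(320 - 173) + x(G(14))) = √(253*(320 - 173) + (37 + 2*(√(-3 + 14))²)) = √(253*147 + (37 + 2*(√11)²)) = √(37191 + (37 + 2*11)) = √(37191 + (37 + 22)) = √(37191 + 59) = √37250 = 5*√1490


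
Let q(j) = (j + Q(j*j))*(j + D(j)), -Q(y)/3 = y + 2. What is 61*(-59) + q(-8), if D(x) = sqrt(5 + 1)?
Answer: -1951 - 206*sqrt(6) ≈ -2455.6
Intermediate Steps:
Q(y) = -6 - 3*y (Q(y) = -3*(y + 2) = -3*(2 + y) = -6 - 3*y)
D(x) = sqrt(6)
q(j) = (j + sqrt(6))*(-6 + j - 3*j**2) (q(j) = (j + (-6 - 3*j*j))*(j + sqrt(6)) = (j + (-6 - 3*j**2))*(j + sqrt(6)) = (-6 + j - 3*j**2)*(j + sqrt(6)) = (j + sqrt(6))*(-6 + j - 3*j**2))
61*(-59) + q(-8) = 61*(-59) + ((-8)**2 - 8*sqrt(6) - 3*(-8)*(2 + (-8)**2) - 3*sqrt(6)*(2 + (-8)**2)) = -3599 + (64 - 8*sqrt(6) - 3*(-8)*(2 + 64) - 3*sqrt(6)*(2 + 64)) = -3599 + (64 - 8*sqrt(6) - 3*(-8)*66 - 3*sqrt(6)*66) = -3599 + (64 - 8*sqrt(6) + 1584 - 198*sqrt(6)) = -3599 + (1648 - 206*sqrt(6)) = -1951 - 206*sqrt(6)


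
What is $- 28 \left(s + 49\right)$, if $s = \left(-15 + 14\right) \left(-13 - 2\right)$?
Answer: $-1792$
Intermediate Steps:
$s = 15$ ($s = \left(-1\right) \left(-15\right) = 15$)
$- 28 \left(s + 49\right) = - 28 \left(15 + 49\right) = \left(-28\right) 64 = -1792$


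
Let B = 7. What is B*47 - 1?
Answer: 328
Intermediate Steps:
B*47 - 1 = 7*47 - 1 = 329 - 1 = 328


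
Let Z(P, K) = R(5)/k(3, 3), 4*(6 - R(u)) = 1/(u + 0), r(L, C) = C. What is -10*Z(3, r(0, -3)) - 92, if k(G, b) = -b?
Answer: -433/6 ≈ -72.167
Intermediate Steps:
R(u) = 6 - 1/(4*u) (R(u) = 6 - 1/(4*(u + 0)) = 6 - 1/(4*u))
Z(P, K) = -119/60 (Z(P, K) = (6 - ¼/5)/((-1*3)) = (6 - ¼*⅕)/(-3) = (6 - 1/20)*(-⅓) = (119/20)*(-⅓) = -119/60)
-10*Z(3, r(0, -3)) - 92 = -10*(-119/60) - 92 = 119/6 - 92 = -433/6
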